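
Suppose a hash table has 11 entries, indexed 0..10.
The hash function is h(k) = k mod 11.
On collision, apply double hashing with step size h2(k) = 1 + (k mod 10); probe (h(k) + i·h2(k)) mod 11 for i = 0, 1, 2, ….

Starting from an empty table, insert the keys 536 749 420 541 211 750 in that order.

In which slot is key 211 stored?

Insert 536: h=8, slot 8 empty => index 8.
Insert 749: h=1, slot 1 empty => index 1.
Insert 420: h=2, slot 2 empty => index 2.
Insert 541: h=2, h2=2, slot 2 occupied => index 4.
Insert 211: h=2, h2=2, slots 2,4 occupied => index 6.
Insert 750: h=2, h2=1, slot 2 occupied => index 3.
Table: [_, 749, 420, 750, 541, _, 211, _, 536, _, _]

6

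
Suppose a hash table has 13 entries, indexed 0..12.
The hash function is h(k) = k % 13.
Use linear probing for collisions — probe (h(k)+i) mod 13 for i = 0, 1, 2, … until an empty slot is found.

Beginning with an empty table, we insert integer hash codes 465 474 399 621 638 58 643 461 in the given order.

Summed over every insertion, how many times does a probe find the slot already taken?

465 hashes to 10; slot 10 is free -> place at 10.
474 hashes to 6; slot 6 is free -> place at 6.
399 hashes to 9; slot 9 is free -> place at 9.
621 hashes to 10; 10 taken -> place at 11.
638 hashes to 1; slot 1 is free -> place at 1.
58 hashes to 6; 6 taken -> place at 7.
643 hashes to 6; 6,7 taken -> place at 8.
461 hashes to 6; 6,7,8,9,10,11 taken -> place at 12.
Table: [∅, 638, ∅, ∅, ∅, ∅, 474, 58, 643, 399, 465, 621, 461]

10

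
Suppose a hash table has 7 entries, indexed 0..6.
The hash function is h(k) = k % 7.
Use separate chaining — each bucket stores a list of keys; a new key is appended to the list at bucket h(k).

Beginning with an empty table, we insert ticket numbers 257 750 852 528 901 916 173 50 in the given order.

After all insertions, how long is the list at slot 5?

Insert 257: h=5, bucket 5 empty -> new chain.
Insert 750: h=1, bucket 1 empty -> new chain.
Insert 852: h=5, bucket 5 nonempty -> append to chain.
Insert 528: h=3, bucket 3 empty -> new chain.
Insert 901: h=5, bucket 5 nonempty -> append to chain.
Insert 916: h=6, bucket 6 empty -> new chain.
Insert 173: h=5, bucket 5 nonempty -> append to chain.
Insert 50: h=1, bucket 1 nonempty -> append to chain.
Final buckets:
0: _
1: 750 -> 50
2: _
3: 528
4: _
5: 257 -> 852 -> 901 -> 173
6: 916

4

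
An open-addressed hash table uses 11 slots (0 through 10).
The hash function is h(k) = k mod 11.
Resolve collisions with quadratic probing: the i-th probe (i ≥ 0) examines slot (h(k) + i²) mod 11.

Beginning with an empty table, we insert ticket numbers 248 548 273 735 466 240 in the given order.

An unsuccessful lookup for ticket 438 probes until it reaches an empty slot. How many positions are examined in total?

248 hashes to 6; slot 6 is free -> place at 6.
548 hashes to 9; slot 9 is free -> place at 9.
273 hashes to 9; 9 taken -> place at 10.
735 hashes to 9; 9,10 taken -> place at 2.
466 hashes to 4; slot 4 is free -> place at 4.
240 hashes to 9; 9,10,2 taken -> place at 7.
Table: [-, -, 735, -, 466, -, 248, 240, -, 548, 273]
Lookup 438: h=9, probe 9,10,2,7,3 → slot 3 empty, not found.

5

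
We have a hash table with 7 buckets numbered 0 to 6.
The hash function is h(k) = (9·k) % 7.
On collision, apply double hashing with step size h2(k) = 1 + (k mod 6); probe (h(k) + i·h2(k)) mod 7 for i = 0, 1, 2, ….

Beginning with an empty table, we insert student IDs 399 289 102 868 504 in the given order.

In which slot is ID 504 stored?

2

399: h=0 → slot 0
289: h=4 → slot 4
102: h=1 → slot 1
868: h=0, h2=5, probe 0,5 → slot 5
504: h=0, h2=1, probe 0,1,2 → slot 2
Table: [399, 102, 504, _, 289, 868, _]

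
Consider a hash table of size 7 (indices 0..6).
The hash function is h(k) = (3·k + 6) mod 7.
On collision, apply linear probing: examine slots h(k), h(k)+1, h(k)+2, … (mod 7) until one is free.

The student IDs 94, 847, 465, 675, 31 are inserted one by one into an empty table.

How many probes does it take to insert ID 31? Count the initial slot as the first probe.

94 hashes to 1; slot 1 is free => place at 1.
847 hashes to 6; slot 6 is free => place at 6.
465 hashes to 1; 1 taken => place at 2.
675 hashes to 1; 1,2 taken => place at 3.
31 hashes to 1; 1,2,3 taken => place at 4.
Table: [-, 94, 465, 675, 31, -, 847]

4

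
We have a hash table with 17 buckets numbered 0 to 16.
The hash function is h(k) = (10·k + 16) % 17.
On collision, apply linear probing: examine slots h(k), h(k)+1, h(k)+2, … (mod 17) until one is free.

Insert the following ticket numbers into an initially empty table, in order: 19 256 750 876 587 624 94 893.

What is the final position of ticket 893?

19 hashes to 2; slot 2 is free -> place at 2.
256 hashes to 9; slot 9 is free -> place at 9.
750 hashes to 2; 2 taken -> place at 3.
876 hashes to 4; slot 4 is free -> place at 4.
587 hashes to 4; 4 taken -> place at 5.
624 hashes to 0; slot 0 is free -> place at 0.
94 hashes to 4; 4,5 taken -> place at 6.
893 hashes to 4; 4,5,6 taken -> place at 7.
Table: [624, ∅, 19, 750, 876, 587, 94, 893, ∅, 256, ∅, ∅, ∅, ∅, ∅, ∅, ∅]

7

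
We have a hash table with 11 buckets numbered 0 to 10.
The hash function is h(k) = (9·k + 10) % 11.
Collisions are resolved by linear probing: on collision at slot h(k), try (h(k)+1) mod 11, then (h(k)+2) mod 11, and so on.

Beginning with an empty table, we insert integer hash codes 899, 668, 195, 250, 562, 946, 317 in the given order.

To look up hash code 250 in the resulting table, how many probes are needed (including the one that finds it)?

899: h=5 => slot 5
668: h=5, probe 5,6 => slot 6
195: h=5, probe 5,6,7 => slot 7
250: h=5, probe 5,6,7,8 => slot 8
562: h=8, probe 8,9 => slot 9
946: h=10 => slot 10
317: h=3 => slot 3
Table: [-, -, -, 317, -, 899, 668, 195, 250, 562, 946]
Lookup 250: h=5, probe 5,6,7,8 → found at 8.

4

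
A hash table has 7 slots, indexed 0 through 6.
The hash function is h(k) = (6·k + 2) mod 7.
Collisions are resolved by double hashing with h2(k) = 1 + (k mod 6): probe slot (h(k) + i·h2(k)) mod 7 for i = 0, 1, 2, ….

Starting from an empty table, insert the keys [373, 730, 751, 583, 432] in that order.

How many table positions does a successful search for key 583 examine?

3

Insert 373: h=0, slot 0 empty => index 0.
Insert 730: h=0, h2=5, slot 0 occupied => index 5.
Insert 751: h=0, h2=2, slot 0 occupied => index 2.
Insert 583: h=0, h2=2, slots 0,2 occupied => index 4.
Insert 432: h=4, h2=1, slots 4,5 occupied => index 6.
Table: [373, —, 751, —, 583, 730, 432]
Lookup 583: h=0, h2=2, probe 0,2,4 → found at 4.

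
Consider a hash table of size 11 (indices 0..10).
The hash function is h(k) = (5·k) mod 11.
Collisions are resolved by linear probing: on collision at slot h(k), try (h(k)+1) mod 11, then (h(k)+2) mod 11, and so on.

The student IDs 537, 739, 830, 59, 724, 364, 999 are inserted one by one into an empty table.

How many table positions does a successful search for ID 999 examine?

537: h=1 -> slot 1
739: h=10 -> slot 10
830: h=3 -> slot 3
59: h=9 -> slot 9
724: h=1, probe 1,2 -> slot 2
364: h=5 -> slot 5
999: h=1, probe 1,2,3,4 -> slot 4
Table: [_, 537, 724, 830, 999, 364, _, _, _, 59, 739]
Lookup 999: h=1, probe 1,2,3,4 → found at 4.

4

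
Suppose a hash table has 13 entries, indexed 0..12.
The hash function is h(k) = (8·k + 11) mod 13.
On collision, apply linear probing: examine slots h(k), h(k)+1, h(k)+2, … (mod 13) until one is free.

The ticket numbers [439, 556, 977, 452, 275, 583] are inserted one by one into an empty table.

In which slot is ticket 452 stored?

439: h=0 => slot 0
556: h=0, probe 0,1 => slot 1
977: h=1, probe 1,2 => slot 2
452: h=0, probe 0,1,2,3 => slot 3
275: h=1, probe 1,2,3,4 => slot 4
583: h=8 => slot 8
Table: [439, 556, 977, 452, 275, -, -, -, 583, -, -, -, -]

3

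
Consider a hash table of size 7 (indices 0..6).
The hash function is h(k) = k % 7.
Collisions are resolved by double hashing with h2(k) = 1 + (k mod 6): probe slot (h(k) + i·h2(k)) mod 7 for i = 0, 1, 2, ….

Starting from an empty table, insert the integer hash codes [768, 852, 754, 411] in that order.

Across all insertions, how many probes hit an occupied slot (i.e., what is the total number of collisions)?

3

768 hashes to 5; slot 5 is free -> place at 5.
852 hashes to 5, h2=1; 5 taken -> place at 6.
754 hashes to 5, h2=5; 5 taken -> place at 3.
411 hashes to 5, h2=4; 5 taken -> place at 2.
Table: [_, _, 411, 754, _, 768, 852]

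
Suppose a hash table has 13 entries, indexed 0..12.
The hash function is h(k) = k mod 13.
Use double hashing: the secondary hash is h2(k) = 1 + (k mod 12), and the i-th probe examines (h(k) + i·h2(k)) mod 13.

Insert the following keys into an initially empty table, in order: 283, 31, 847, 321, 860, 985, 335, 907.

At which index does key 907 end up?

0

Insert 283: h=10, slot 10 empty → index 10.
Insert 31: h=5, slot 5 empty → index 5.
Insert 847: h=2, slot 2 empty → index 2.
Insert 321: h=9, slot 9 empty → index 9.
Insert 860: h=2, h2=9, slot 2 occupied → index 11.
Insert 985: h=10, h2=2, slot 10 occupied → index 12.
Insert 335: h=10, h2=12, slots 10,9 occupied → index 8.
Insert 907: h=10, h2=8, slots 10,5 occupied → index 0.
Table: [907, ., 847, ., ., 31, ., ., 335, 321, 283, 860, 985]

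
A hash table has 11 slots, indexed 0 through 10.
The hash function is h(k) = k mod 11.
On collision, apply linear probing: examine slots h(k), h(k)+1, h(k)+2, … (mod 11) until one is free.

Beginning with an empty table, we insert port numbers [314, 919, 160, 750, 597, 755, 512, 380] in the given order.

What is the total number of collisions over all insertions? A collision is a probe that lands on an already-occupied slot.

Insert 314: h=6, slot 6 empty => index 6.
Insert 919: h=6, slot 6 occupied => index 7.
Insert 160: h=6, slots 6,7 occupied => index 8.
Insert 750: h=2, slot 2 empty => index 2.
Insert 597: h=3, slot 3 empty => index 3.
Insert 755: h=7, slots 7,8 occupied => index 9.
Insert 512: h=6, slots 6,7,8,9 occupied => index 10.
Insert 380: h=6, slots 6,7,8,9,10 occupied => index 0.
Table: [380, _, 750, 597, _, _, 314, 919, 160, 755, 512]

14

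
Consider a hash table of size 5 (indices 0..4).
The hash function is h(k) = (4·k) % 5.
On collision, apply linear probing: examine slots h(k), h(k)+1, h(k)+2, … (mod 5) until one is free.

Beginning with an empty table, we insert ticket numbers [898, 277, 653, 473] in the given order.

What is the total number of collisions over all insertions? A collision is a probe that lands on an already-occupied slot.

5

898 hashes to 2; slot 2 is free → place at 2.
277 hashes to 3; slot 3 is free → place at 3.
653 hashes to 2; 2,3 taken → place at 4.
473 hashes to 2; 2,3,4 taken → place at 0.
Table: [473, ., 898, 277, 653]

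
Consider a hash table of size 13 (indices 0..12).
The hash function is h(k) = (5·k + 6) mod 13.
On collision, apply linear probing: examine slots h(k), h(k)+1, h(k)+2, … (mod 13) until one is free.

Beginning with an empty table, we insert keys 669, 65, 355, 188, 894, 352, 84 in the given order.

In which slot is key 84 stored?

1

Insert 669: h=10, slot 10 empty → index 10.
Insert 65: h=6, slot 6 empty → index 6.
Insert 355: h=0, slot 0 empty → index 0.
Insert 188: h=10, slot 10 occupied → index 11.
Insert 894: h=4, slot 4 empty → index 4.
Insert 352: h=11, slot 11 occupied → index 12.
Insert 84: h=10, slots 10,11,12,0 occupied → index 1.
Table: [355, 84, _, _, 894, _, 65, _, _, _, 669, 188, 352]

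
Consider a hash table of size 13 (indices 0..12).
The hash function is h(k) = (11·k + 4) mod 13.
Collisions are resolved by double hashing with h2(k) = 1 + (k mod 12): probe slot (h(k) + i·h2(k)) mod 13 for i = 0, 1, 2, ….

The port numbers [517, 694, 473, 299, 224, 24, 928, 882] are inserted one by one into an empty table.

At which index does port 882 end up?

2

517: h=10 -> slot 10
694: h=7 -> slot 7
473: h=7, h2=6, probe 7,0 -> slot 0
299: h=4 -> slot 4
224: h=11 -> slot 11
24: h=8 -> slot 8
928: h=7, h2=5, probe 7,12 -> slot 12
882: h=8, h2=7, probe 8,2 -> slot 2
Table: [473, -, 882, -, 299, -, -, 694, 24, -, 517, 224, 928]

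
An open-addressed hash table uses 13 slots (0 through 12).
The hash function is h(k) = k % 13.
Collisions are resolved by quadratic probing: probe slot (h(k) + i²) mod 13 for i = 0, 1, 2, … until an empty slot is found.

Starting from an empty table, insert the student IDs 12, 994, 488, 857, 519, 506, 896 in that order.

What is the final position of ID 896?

2

Insert 12: h=12, slot 12 empty → index 12.
Insert 994: h=6, slot 6 empty → index 6.
Insert 488: h=7, slot 7 empty → index 7.
Insert 857: h=12, slot 12 occupied → index 0.
Insert 519: h=12, slots 12,0 occupied → index 3.
Insert 506: h=12, slots 12,0,3 occupied → index 8.
Insert 896: h=12, slots 12,0,3,8 occupied → index 2.
Table: [857, ∅, 896, 519, ∅, ∅, 994, 488, 506, ∅, ∅, ∅, 12]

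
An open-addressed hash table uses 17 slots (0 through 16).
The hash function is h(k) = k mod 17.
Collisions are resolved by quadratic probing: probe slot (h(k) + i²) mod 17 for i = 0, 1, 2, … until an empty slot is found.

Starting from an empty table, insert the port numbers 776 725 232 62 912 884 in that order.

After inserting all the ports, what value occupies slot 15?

232

776 hashes to 11; slot 11 is free => place at 11.
725 hashes to 11; 11 taken => place at 12.
232 hashes to 11; 11,12 taken => place at 15.
62 hashes to 11; 11,12,15 taken => place at 3.
912 hashes to 11; 11,12,15,3 taken => place at 10.
884 hashes to 0; slot 0 is free => place at 0.
Table: [884, —, —, 62, —, —, —, —, —, —, 912, 776, 725, —, —, 232, —]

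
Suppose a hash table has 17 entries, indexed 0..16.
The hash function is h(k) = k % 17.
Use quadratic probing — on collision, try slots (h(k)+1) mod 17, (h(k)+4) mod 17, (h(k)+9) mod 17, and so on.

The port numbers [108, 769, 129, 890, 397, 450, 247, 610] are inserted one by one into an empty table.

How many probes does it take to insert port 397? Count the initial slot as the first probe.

108: h=6 -> slot 6
769: h=4 -> slot 4
129: h=10 -> slot 10
890: h=6, probe 6,7 -> slot 7
397: h=6, probe 6,7,10,15 -> slot 15
450: h=8 -> slot 8
247: h=9 -> slot 9
610: h=15, probe 15,16 -> slot 16
Table: [—, —, —, —, 769, —, 108, 890, 450, 247, 129, —, —, —, —, 397, 610]

4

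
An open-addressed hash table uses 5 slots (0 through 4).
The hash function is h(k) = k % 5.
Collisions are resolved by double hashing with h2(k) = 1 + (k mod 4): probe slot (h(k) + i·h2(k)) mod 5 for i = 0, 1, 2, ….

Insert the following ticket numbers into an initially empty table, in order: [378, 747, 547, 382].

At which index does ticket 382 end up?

378 hashes to 3; slot 3 is free -> place at 3.
747 hashes to 2; slot 2 is free -> place at 2.
547 hashes to 2, h2=4; 2 taken -> place at 1.
382 hashes to 2, h2=3; 2 taken -> place at 0.
Table: [382, 547, 747, 378, ∅]

0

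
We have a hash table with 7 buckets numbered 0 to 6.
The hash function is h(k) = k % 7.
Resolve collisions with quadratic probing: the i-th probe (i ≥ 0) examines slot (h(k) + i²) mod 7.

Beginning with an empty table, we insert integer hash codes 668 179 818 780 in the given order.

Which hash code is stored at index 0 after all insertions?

780

668: h=3 -> slot 3
179: h=4 -> slot 4
818: h=6 -> slot 6
780: h=3, probe 3,4,0 -> slot 0
Table: [780, —, —, 668, 179, —, 818]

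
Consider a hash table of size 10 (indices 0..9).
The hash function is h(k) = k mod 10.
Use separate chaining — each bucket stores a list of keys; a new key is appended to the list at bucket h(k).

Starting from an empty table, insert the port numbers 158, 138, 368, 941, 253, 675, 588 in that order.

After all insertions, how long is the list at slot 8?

4

Insert 158: h=8, bucket 8 empty → new chain.
Insert 138: h=8, bucket 8 nonempty → append to chain.
Insert 368: h=8, bucket 8 nonempty → append to chain.
Insert 941: h=1, bucket 1 empty → new chain.
Insert 253: h=3, bucket 3 empty → new chain.
Insert 675: h=5, bucket 5 empty → new chain.
Insert 588: h=8, bucket 8 nonempty → append to chain.
Final buckets:
0: ∅
1: 941
2: ∅
3: 253
4: ∅
5: 675
6: ∅
7: ∅
8: 158 -> 138 -> 368 -> 588
9: ∅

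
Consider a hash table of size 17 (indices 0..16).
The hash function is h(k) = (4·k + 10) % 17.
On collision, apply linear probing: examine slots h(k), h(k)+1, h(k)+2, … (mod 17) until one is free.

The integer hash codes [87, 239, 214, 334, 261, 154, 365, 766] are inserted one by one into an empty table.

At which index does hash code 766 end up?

87: h=1 => slot 1
239: h=14 => slot 14
214: h=16 => slot 16
334: h=3 => slot 3
261: h=0 => slot 0
154: h=14, probe 14,15 => slot 15
365: h=8 => slot 8
766: h=14, probe 14,15,16,0,1,2 => slot 2
Table: [261, 87, 766, 334, _, _, _, _, 365, _, _, _, _, _, 239, 154, 214]

2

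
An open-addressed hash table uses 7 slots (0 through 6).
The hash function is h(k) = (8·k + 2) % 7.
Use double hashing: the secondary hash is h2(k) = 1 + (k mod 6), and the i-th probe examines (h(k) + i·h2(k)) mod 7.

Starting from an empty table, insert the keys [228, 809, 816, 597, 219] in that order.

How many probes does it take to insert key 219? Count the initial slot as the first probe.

Insert 228: h=6, slot 6 empty => index 6.
Insert 809: h=6, h2=6, slot 6 occupied => index 5.
Insert 816: h=6, h2=1, slot 6 occupied => index 0.
Insert 597: h=4, slot 4 empty => index 4.
Insert 219: h=4, h2=4, slot 4 occupied => index 1.
Table: [816, 219, -, -, 597, 809, 228]

2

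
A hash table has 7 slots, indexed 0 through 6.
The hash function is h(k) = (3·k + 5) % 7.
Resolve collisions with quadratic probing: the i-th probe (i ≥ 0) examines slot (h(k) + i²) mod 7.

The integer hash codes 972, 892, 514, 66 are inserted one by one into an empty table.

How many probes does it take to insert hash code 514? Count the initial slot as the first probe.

972 hashes to 2; slot 2 is free -> place at 2.
892 hashes to 0; slot 0 is free -> place at 0.
514 hashes to 0; 0 taken -> place at 1.
66 hashes to 0; 0,1 taken -> place at 4.
Table: [892, 514, 972, ∅, 66, ∅, ∅]

2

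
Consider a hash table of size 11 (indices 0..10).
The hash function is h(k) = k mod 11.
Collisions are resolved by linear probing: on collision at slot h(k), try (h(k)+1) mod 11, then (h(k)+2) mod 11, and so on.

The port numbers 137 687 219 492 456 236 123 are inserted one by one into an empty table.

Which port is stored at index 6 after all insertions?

687

Insert 137: h=5, slot 5 empty → index 5.
Insert 687: h=5, slot 5 occupied → index 6.
Insert 219: h=10, slot 10 empty → index 10.
Insert 492: h=8, slot 8 empty → index 8.
Insert 456: h=5, slots 5,6 occupied → index 7.
Insert 236: h=5, slots 5,6,7,8 occupied → index 9.
Insert 123: h=2, slot 2 empty → index 2.
Table: [∅, ∅, 123, ∅, ∅, 137, 687, 456, 492, 236, 219]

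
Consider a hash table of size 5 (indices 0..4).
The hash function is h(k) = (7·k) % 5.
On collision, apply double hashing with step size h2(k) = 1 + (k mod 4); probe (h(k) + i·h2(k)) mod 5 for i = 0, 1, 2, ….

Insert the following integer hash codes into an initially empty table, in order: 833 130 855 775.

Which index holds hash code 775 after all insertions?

833: h=1 => slot 1
130: h=0 => slot 0
855: h=0, h2=4, probe 0,4 => slot 4
775: h=0, h2=4, probe 0,4,3 => slot 3
Table: [130, 833, ., 775, 855]

3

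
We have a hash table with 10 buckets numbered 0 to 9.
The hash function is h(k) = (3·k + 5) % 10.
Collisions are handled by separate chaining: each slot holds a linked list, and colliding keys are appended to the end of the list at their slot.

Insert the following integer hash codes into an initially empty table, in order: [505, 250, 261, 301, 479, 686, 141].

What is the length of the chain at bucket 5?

1

Insert 505: h=0, bucket 0 empty -> new chain.
Insert 250: h=5, bucket 5 empty -> new chain.
Insert 261: h=8, bucket 8 empty -> new chain.
Insert 301: h=8, bucket 8 nonempty -> append to chain.
Insert 479: h=2, bucket 2 empty -> new chain.
Insert 686: h=3, bucket 3 empty -> new chain.
Insert 141: h=8, bucket 8 nonempty -> append to chain.
Final buckets:
0: 505
1: .
2: 479
3: 686
4: .
5: 250
6: .
7: .
8: 261 -> 301 -> 141
9: .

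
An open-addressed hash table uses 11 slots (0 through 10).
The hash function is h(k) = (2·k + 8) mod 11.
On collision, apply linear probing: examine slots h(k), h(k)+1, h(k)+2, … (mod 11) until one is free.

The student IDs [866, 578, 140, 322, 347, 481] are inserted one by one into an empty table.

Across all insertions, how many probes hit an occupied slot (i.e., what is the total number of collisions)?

6

866: h=2 -> slot 2
578: h=9 -> slot 9
140: h=2, probe 2,3 -> slot 3
322: h=3, probe 3,4 -> slot 4
347: h=9, probe 9,10 -> slot 10
481: h=2, probe 2,3,4,5 -> slot 5
Table: [-, -, 866, 140, 322, 481, -, -, -, 578, 347]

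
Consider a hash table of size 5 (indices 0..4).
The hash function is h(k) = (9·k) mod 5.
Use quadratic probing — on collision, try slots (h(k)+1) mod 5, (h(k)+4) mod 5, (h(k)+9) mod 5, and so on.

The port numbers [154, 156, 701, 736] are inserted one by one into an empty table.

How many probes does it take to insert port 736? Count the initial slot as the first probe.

154 hashes to 1; slot 1 is free → place at 1.
156 hashes to 4; slot 4 is free → place at 4.
701 hashes to 4; 4 taken → place at 0.
736 hashes to 4; 4,0 taken → place at 3.
Table: [701, 154, ., 736, 156]

3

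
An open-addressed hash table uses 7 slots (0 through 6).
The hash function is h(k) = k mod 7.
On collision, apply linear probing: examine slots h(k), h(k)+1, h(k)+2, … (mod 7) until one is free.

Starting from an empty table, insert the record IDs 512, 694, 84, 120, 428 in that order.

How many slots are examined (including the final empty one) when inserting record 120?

512 hashes to 1; slot 1 is free -> place at 1.
694 hashes to 1; 1 taken -> place at 2.
84 hashes to 0; slot 0 is free -> place at 0.
120 hashes to 1; 1,2 taken -> place at 3.
428 hashes to 1; 1,2,3 taken -> place at 4.
Table: [84, 512, 694, 120, 428, _, _]

3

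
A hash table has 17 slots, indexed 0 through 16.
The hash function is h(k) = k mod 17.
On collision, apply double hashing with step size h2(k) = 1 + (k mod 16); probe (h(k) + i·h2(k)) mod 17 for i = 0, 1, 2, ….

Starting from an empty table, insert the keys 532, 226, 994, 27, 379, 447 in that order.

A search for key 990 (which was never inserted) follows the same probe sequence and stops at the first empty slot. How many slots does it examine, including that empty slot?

2

532 hashes to 5; slot 5 is free => place at 5.
226 hashes to 5, h2=3; 5 taken => place at 8.
994 hashes to 8, h2=3; 8 taken => place at 11.
27 hashes to 10; slot 10 is free => place at 10.
379 hashes to 5, h2=12; 5 taken => place at 0.
447 hashes to 5, h2=16; 5 taken => place at 4.
Table: [379, -, -, -, 447, 532, -, -, 226, -, 27, 994, -, -, -, -, -]
Lookup 990: h=4, h2=15, probe 4,2 → slot 2 empty, not found.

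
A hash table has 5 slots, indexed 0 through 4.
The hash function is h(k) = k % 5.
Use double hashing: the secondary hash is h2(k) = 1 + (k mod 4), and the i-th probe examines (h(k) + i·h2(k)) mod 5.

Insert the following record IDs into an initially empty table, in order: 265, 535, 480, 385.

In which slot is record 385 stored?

265: h=0 => slot 0
535: h=0, h2=4, probe 0,4 => slot 4
480: h=0, h2=1, probe 0,1 => slot 1
385: h=0, h2=2, probe 0,2 => slot 2
Table: [265, 480, 385, —, 535]

2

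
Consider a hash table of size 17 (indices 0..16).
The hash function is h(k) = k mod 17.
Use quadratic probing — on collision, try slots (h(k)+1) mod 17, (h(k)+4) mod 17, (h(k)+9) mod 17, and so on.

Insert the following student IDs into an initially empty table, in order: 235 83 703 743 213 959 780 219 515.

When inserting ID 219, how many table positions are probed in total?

3

Insert 235: h=14, slot 14 empty → index 14.
Insert 83: h=15, slot 15 empty → index 15.
Insert 703: h=6, slot 6 empty → index 6.
Insert 743: h=12, slot 12 empty → index 12.
Insert 213: h=9, slot 9 empty → index 9.
Insert 959: h=7, slot 7 empty → index 7.
Insert 780: h=15, slot 15 occupied → index 16.
Insert 219: h=15, slots 15,16 occupied → index 2.
Insert 515: h=5, slot 5 empty → index 5.
Table: [∅, ∅, 219, ∅, ∅, 515, 703, 959, ∅, 213, ∅, ∅, 743, ∅, 235, 83, 780]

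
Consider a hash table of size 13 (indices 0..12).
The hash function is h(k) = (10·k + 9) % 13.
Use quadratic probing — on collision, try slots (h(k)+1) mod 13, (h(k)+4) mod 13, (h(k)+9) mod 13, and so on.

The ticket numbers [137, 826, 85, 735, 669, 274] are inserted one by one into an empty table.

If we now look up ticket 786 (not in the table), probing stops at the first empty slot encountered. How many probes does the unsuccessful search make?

3

137 hashes to 1; slot 1 is free => place at 1.
826 hashes to 1; 1 taken => place at 2.
85 hashes to 1; 1,2 taken => place at 5.
735 hashes to 1; 1,2,5 taken => place at 10.
669 hashes to 4; slot 4 is free => place at 4.
274 hashes to 6; slot 6 is free => place at 6.
Table: [_, 137, 826, _, 669, 85, 274, _, _, _, 735, _, _]
Lookup 786: h=4, probe 4,5,8 → slot 8 empty, not found.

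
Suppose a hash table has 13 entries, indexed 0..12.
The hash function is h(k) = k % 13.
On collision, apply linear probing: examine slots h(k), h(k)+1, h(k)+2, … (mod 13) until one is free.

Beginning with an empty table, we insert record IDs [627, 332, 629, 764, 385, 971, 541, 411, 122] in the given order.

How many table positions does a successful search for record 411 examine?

5

627 hashes to 3; slot 3 is free -> place at 3.
332 hashes to 7; slot 7 is free -> place at 7.
629 hashes to 5; slot 5 is free -> place at 5.
764 hashes to 10; slot 10 is free -> place at 10.
385 hashes to 8; slot 8 is free -> place at 8.
971 hashes to 9; slot 9 is free -> place at 9.
541 hashes to 8; 8,9,10 taken -> place at 11.
411 hashes to 8; 8,9,10,11 taken -> place at 12.
122 hashes to 5; 5 taken -> place at 6.
Table: [_, _, _, 627, _, 629, 122, 332, 385, 971, 764, 541, 411]
Lookup 411: h=8, probe 8,9,10,11,12 → found at 12.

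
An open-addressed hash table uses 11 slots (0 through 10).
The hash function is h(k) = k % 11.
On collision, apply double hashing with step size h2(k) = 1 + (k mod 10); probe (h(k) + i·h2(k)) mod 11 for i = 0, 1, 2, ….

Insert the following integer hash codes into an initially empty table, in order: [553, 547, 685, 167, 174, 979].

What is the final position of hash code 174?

7

553 hashes to 3; slot 3 is free -> place at 3.
547 hashes to 8; slot 8 is free -> place at 8.
685 hashes to 3, h2=6; 3 taken -> place at 9.
167 hashes to 2; slot 2 is free -> place at 2.
174 hashes to 9, h2=5; 9,3,8,2 taken -> place at 7.
979 hashes to 0; slot 0 is free -> place at 0.
Table: [979, ., 167, 553, ., ., ., 174, 547, 685, .]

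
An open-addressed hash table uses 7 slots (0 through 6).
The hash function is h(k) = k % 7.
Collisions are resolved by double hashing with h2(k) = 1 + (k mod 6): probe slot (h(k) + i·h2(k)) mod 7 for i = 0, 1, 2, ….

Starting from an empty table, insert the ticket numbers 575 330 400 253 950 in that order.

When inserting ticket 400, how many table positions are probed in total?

575: h=1 -> slot 1
330: h=1, h2=1, probe 1,2 -> slot 2
400: h=1, h2=5, probe 1,6 -> slot 6
253: h=1, h2=2, probe 1,3 -> slot 3
950: h=5 -> slot 5
Table: [-, 575, 330, 253, -, 950, 400]

2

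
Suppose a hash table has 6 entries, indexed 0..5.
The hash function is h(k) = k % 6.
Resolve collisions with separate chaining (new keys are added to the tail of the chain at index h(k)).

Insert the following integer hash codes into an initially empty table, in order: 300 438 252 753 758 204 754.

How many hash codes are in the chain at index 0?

4

300 → bucket 0
438 → bucket 0 (collision)
252 → bucket 0 (collision)
753 → bucket 3
758 → bucket 2
204 → bucket 0 (collision)
754 → bucket 4
Final buckets:
0: 300 -> 438 -> 252 -> 204
1: —
2: 758
3: 753
4: 754
5: —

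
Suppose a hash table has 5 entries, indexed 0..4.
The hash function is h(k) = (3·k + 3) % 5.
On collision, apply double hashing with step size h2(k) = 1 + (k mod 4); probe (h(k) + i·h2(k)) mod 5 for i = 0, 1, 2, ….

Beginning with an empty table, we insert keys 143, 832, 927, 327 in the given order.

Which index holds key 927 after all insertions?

3

143: h=2 -> slot 2
832: h=4 -> slot 4
927: h=4, h2=4, probe 4,3 -> slot 3
327: h=4, h2=4, probe 4,3,2,1 -> slot 1
Table: [-, 327, 143, 927, 832]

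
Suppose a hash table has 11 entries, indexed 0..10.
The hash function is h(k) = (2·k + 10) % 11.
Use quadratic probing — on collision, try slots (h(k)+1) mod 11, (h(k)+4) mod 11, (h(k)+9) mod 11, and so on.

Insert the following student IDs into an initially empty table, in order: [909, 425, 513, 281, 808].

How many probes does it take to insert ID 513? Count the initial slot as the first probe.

3

909: h=2 -> slot 2
425: h=2, probe 2,3 -> slot 3
513: h=2, probe 2,3,6 -> slot 6
281: h=0 -> slot 0
808: h=9 -> slot 9
Table: [281, ., 909, 425, ., ., 513, ., ., 808, .]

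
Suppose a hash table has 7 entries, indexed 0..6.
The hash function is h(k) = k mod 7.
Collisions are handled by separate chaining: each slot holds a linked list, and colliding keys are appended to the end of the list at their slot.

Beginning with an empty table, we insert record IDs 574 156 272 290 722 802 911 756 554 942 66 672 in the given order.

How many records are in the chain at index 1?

3

574 -> bucket 0
156 -> bucket 2
272 -> bucket 6
290 -> bucket 3
722 -> bucket 1
802 -> bucket 4
911 -> bucket 1 (collision)
756 -> bucket 0 (collision)
554 -> bucket 1 (collision)
942 -> bucket 4 (collision)
66 -> bucket 3 (collision)
672 -> bucket 0 (collision)
Final buckets:
0: 574 -> 756 -> 672
1: 722 -> 911 -> 554
2: 156
3: 290 -> 66
4: 802 -> 942
5: -
6: 272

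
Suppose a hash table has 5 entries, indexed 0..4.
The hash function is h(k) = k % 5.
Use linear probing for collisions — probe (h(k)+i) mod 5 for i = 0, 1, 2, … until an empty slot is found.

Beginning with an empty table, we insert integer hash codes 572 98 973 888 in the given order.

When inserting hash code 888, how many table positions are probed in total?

3

572: h=2 => slot 2
98: h=3 => slot 3
973: h=3, probe 3,4 => slot 4
888: h=3, probe 3,4,0 => slot 0
Table: [888, —, 572, 98, 973]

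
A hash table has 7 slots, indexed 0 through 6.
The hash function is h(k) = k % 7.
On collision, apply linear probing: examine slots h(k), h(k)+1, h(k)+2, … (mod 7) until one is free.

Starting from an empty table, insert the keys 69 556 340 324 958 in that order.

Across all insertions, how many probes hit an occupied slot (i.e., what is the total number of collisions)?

1

Insert 69: h=6, slot 6 empty => index 6.
Insert 556: h=3, slot 3 empty => index 3.
Insert 340: h=4, slot 4 empty => index 4.
Insert 324: h=2, slot 2 empty => index 2.
Insert 958: h=6, slot 6 occupied => index 0.
Table: [958, ∅, 324, 556, 340, ∅, 69]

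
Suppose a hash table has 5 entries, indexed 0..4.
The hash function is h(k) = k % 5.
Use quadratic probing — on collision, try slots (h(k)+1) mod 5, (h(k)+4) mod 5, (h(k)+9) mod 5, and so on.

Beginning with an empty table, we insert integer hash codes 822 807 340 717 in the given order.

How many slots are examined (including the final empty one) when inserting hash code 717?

Insert 822: h=2, slot 2 empty => index 2.
Insert 807: h=2, slot 2 occupied => index 3.
Insert 340: h=0, slot 0 empty => index 0.
Insert 717: h=2, slots 2,3 occupied => index 1.
Table: [340, 717, 822, 807, .]

3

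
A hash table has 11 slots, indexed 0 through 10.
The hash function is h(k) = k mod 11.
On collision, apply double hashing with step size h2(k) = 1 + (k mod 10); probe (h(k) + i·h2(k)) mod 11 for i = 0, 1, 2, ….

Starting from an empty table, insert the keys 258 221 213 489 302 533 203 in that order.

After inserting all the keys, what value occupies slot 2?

Insert 258: h=5, slot 5 empty -> index 5.
Insert 221: h=1, slot 1 empty -> index 1.
Insert 213: h=4, slot 4 empty -> index 4.
Insert 489: h=5, h2=10, slots 5,4 occupied -> index 3.
Insert 302: h=5, h2=3, slot 5 occupied -> index 8.
Insert 533: h=5, h2=4, slot 5 occupied -> index 9.
Insert 203: h=5, h2=4, slots 5,9 occupied -> index 2.
Table: [∅, 221, 203, 489, 213, 258, ∅, ∅, 302, 533, ∅]

203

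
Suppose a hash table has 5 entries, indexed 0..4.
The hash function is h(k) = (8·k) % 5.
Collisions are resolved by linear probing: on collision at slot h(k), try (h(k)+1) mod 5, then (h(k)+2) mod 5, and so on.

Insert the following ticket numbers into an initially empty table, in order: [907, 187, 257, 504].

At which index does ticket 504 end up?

907 hashes to 1; slot 1 is free → place at 1.
187 hashes to 1; 1 taken → place at 2.
257 hashes to 1; 1,2 taken → place at 3.
504 hashes to 2; 2,3 taken → place at 4.
Table: [., 907, 187, 257, 504]

4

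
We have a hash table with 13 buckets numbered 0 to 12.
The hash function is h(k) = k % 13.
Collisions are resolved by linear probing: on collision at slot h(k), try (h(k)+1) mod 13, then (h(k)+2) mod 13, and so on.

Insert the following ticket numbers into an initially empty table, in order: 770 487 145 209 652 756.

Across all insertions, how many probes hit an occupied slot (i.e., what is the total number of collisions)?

770: h=3 -> slot 3
487: h=6 -> slot 6
145: h=2 -> slot 2
209: h=1 -> slot 1
652: h=2, probe 2,3,4 -> slot 4
756: h=2, probe 2,3,4,5 -> slot 5
Table: [_, 209, 145, 770, 652, 756, 487, _, _, _, _, _, _]

5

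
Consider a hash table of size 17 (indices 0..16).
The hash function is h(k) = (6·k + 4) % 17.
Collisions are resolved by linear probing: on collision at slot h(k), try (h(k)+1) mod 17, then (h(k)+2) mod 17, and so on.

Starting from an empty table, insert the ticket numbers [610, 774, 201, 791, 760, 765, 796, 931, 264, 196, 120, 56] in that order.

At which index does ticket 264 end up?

11

Insert 610: h=9, slot 9 empty -> index 9.
Insert 774: h=7, slot 7 empty -> index 7.
Insert 201: h=3, slot 3 empty -> index 3.
Insert 791: h=7, slot 7 occupied -> index 8.
Insert 760: h=8, slots 8,9 occupied -> index 10.
Insert 765: h=4, slot 4 empty -> index 4.
Insert 796: h=3, slots 3,4 occupied -> index 5.
Insert 931: h=14, slot 14 empty -> index 14.
Insert 264: h=7, slots 7,8,9,10 occupied -> index 11.
Insert 196: h=7, slots 7,8,9,10,11 occupied -> index 12.
Insert 120: h=10, slots 10,11,12 occupied -> index 13.
Insert 56: h=0, slot 0 empty -> index 0.
Table: [56, _, _, 201, 765, 796, _, 774, 791, 610, 760, 264, 196, 120, 931, _, _]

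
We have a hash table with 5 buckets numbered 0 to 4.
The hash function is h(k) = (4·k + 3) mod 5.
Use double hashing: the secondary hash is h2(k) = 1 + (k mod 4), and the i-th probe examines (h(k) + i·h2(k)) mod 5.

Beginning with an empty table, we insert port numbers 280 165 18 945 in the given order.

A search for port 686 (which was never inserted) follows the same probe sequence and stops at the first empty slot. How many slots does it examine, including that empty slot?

5

280 hashes to 3; slot 3 is free -> place at 3.
165 hashes to 3, h2=2; 3 taken -> place at 0.
18 hashes to 0, h2=3; 0,3 taken -> place at 1.
945 hashes to 3, h2=2; 3,0 taken -> place at 2.
Table: [165, 18, 945, 280, .]
Lookup 686: h=2, h2=3, probe 2,0,3,1,4 → slot 4 empty, not found.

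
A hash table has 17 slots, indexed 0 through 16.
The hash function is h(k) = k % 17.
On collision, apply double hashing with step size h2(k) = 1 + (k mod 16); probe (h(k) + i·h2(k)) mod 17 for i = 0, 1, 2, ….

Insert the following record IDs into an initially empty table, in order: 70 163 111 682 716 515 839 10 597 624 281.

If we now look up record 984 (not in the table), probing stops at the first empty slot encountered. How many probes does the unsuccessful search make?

70 hashes to 2; slot 2 is free -> place at 2.
163 hashes to 10; slot 10 is free -> place at 10.
111 hashes to 9; slot 9 is free -> place at 9.
682 hashes to 2, h2=11; 2 taken -> place at 13.
716 hashes to 2, h2=13; 2 taken -> place at 15.
515 hashes to 5; slot 5 is free -> place at 5.
839 hashes to 6; slot 6 is free -> place at 6.
10 hashes to 10, h2=11; 10 taken -> place at 4.
597 hashes to 2, h2=6; 2 taken -> place at 8.
624 hashes to 12; slot 12 is free -> place at 12.
281 hashes to 9, h2=10; 9,2,12,5,15,8 taken -> place at 1.
Table: [∅, 281, 70, ∅, 10, 515, 839, ∅, 597, 111, 163, ∅, 624, 682, ∅, 716, ∅]
Lookup 984: h=15, h2=9, probe 15,7 → slot 7 empty, not found.

2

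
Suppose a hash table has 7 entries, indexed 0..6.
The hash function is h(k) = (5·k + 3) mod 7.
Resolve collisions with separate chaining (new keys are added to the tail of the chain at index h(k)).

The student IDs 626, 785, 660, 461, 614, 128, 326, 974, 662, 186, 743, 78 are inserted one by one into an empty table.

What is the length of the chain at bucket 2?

3

Insert 626: h=4, bucket 4 empty -> new chain.
Insert 785: h=1, bucket 1 empty -> new chain.
Insert 660: h=6, bucket 6 empty -> new chain.
Insert 461: h=5, bucket 5 empty -> new chain.
Insert 614: h=0, bucket 0 empty -> new chain.
Insert 128: h=6, bucket 6 nonempty -> append to chain.
Insert 326: h=2, bucket 2 empty -> new chain.
Insert 974: h=1, bucket 1 nonempty -> append to chain.
Insert 662: h=2, bucket 2 nonempty -> append to chain.
Insert 186: h=2, bucket 2 nonempty -> append to chain.
Insert 743: h=1, bucket 1 nonempty -> append to chain.
Insert 78: h=1, bucket 1 nonempty -> append to chain.
Final buckets:
0: 614
1: 785 -> 974 -> 743 -> 78
2: 326 -> 662 -> 186
3: —
4: 626
5: 461
6: 660 -> 128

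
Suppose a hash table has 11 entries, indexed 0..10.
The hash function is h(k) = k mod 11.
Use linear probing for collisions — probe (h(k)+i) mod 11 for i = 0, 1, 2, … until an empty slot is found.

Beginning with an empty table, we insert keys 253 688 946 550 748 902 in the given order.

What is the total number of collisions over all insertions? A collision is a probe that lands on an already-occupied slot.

253 hashes to 0; slot 0 is free -> place at 0.
688 hashes to 6; slot 6 is free -> place at 6.
946 hashes to 0; 0 taken -> place at 1.
550 hashes to 0; 0,1 taken -> place at 2.
748 hashes to 0; 0,1,2 taken -> place at 3.
902 hashes to 0; 0,1,2,3 taken -> place at 4.
Table: [253, 946, 550, 748, 902, ∅, 688, ∅, ∅, ∅, ∅]

10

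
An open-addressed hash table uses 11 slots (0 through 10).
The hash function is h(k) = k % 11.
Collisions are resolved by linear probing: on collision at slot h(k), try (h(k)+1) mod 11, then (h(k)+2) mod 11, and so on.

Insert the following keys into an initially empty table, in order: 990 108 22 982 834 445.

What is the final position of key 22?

990: h=0 => slot 0
108: h=9 => slot 9
22: h=0, probe 0,1 => slot 1
982: h=3 => slot 3
834: h=9, probe 9,10 => slot 10
445: h=5 => slot 5
Table: [990, 22, -, 982, -, 445, -, -, -, 108, 834]

1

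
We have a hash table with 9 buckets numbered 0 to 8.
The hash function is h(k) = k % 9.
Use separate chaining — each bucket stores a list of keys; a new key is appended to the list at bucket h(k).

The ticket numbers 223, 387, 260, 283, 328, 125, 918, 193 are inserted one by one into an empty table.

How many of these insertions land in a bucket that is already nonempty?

Insert 223: h=7, bucket 7 empty -> new chain.
Insert 387: h=0, bucket 0 empty -> new chain.
Insert 260: h=8, bucket 8 empty -> new chain.
Insert 283: h=4, bucket 4 empty -> new chain.
Insert 328: h=4, bucket 4 nonempty -> append to chain.
Insert 125: h=8, bucket 8 nonempty -> append to chain.
Insert 918: h=0, bucket 0 nonempty -> append to chain.
Insert 193: h=4, bucket 4 nonempty -> append to chain.
Final buckets:
0: 387 -> 918
1: _
2: _
3: _
4: 283 -> 328 -> 193
5: _
6: _
7: 223
8: 260 -> 125

4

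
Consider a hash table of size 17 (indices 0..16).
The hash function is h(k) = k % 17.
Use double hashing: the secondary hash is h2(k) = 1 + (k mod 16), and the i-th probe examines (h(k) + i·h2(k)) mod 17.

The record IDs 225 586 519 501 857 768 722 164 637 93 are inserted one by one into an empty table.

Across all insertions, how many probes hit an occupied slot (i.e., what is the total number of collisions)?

225 hashes to 4; slot 4 is free → place at 4.
586 hashes to 8; slot 8 is free → place at 8.
519 hashes to 9; slot 9 is free → place at 9.
501 hashes to 8, h2=6; 8 taken → place at 14.
857 hashes to 7; slot 7 is free → place at 7.
768 hashes to 3; slot 3 is free → place at 3.
722 hashes to 8, h2=3; 8 taken → place at 11.
164 hashes to 11, h2=5; 11 taken → place at 16.
637 hashes to 8, h2=14; 8 taken → place at 5.
93 hashes to 8, h2=14; 8,5 taken → place at 2.
Table: [—, —, 93, 768, 225, 637, —, 857, 586, 519, —, 722, —, —, 501, —, 164]

6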